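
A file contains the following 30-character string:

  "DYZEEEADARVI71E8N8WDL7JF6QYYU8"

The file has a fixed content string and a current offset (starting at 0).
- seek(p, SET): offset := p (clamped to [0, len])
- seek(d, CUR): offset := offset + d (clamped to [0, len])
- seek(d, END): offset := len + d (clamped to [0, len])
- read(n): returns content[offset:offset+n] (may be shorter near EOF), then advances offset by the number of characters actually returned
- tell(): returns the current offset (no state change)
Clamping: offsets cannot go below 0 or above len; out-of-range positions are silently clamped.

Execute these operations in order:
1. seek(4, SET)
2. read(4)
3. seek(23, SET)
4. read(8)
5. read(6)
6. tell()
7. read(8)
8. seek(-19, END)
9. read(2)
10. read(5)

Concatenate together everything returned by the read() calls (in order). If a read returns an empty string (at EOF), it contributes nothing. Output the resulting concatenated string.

Answer: EEADF6QYYU8I71E8N8

Derivation:
After 1 (seek(4, SET)): offset=4
After 2 (read(4)): returned 'EEAD', offset=8
After 3 (seek(23, SET)): offset=23
After 4 (read(8)): returned 'F6QYYU8', offset=30
After 5 (read(6)): returned '', offset=30
After 6 (tell()): offset=30
After 7 (read(8)): returned '', offset=30
After 8 (seek(-19, END)): offset=11
After 9 (read(2)): returned 'I7', offset=13
After 10 (read(5)): returned '1E8N8', offset=18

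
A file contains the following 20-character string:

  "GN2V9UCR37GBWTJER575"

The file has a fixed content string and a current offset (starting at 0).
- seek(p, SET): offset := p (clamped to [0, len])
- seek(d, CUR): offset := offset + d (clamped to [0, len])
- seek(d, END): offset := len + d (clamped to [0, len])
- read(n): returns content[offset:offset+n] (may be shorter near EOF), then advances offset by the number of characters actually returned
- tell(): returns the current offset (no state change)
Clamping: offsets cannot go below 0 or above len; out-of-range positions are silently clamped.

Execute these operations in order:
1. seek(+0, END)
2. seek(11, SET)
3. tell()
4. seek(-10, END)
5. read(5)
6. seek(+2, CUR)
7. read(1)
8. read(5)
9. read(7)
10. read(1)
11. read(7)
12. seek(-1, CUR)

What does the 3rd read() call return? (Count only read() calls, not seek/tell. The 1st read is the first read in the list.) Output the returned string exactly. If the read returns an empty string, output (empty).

Answer: 75

Derivation:
After 1 (seek(+0, END)): offset=20
After 2 (seek(11, SET)): offset=11
After 3 (tell()): offset=11
After 4 (seek(-10, END)): offset=10
After 5 (read(5)): returned 'GBWTJ', offset=15
After 6 (seek(+2, CUR)): offset=17
After 7 (read(1)): returned '5', offset=18
After 8 (read(5)): returned '75', offset=20
After 9 (read(7)): returned '', offset=20
After 10 (read(1)): returned '', offset=20
After 11 (read(7)): returned '', offset=20
After 12 (seek(-1, CUR)): offset=19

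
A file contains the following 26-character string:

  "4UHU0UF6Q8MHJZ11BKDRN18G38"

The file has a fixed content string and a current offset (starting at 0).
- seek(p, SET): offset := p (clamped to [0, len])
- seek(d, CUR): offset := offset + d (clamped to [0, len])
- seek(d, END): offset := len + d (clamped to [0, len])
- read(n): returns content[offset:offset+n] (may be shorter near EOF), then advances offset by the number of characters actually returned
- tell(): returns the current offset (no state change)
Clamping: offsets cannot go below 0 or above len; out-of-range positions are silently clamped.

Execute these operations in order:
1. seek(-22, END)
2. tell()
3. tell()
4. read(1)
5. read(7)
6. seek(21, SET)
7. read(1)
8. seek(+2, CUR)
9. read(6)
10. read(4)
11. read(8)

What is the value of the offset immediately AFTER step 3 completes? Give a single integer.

After 1 (seek(-22, END)): offset=4
After 2 (tell()): offset=4
After 3 (tell()): offset=4

Answer: 4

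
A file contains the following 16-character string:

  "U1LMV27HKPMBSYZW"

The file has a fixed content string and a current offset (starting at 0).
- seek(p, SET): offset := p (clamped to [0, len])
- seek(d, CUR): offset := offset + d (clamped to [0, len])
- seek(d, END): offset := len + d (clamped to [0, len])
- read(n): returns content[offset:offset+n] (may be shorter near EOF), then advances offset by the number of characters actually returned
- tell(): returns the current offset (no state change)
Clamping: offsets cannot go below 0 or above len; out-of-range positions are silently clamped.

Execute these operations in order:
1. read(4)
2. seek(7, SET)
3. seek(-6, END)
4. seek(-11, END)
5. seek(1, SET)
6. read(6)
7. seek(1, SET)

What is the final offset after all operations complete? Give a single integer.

Answer: 1

Derivation:
After 1 (read(4)): returned 'U1LM', offset=4
After 2 (seek(7, SET)): offset=7
After 3 (seek(-6, END)): offset=10
After 4 (seek(-11, END)): offset=5
After 5 (seek(1, SET)): offset=1
After 6 (read(6)): returned '1LMV27', offset=7
After 7 (seek(1, SET)): offset=1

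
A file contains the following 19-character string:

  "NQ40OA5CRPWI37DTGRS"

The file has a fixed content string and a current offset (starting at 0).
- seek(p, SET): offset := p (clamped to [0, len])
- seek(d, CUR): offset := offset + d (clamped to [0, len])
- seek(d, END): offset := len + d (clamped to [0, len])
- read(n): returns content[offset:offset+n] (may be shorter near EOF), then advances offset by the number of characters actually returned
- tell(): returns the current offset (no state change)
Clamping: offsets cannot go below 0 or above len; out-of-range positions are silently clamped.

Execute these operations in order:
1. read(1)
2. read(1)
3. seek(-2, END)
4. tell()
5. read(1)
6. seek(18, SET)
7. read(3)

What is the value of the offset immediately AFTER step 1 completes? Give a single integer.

Answer: 1

Derivation:
After 1 (read(1)): returned 'N', offset=1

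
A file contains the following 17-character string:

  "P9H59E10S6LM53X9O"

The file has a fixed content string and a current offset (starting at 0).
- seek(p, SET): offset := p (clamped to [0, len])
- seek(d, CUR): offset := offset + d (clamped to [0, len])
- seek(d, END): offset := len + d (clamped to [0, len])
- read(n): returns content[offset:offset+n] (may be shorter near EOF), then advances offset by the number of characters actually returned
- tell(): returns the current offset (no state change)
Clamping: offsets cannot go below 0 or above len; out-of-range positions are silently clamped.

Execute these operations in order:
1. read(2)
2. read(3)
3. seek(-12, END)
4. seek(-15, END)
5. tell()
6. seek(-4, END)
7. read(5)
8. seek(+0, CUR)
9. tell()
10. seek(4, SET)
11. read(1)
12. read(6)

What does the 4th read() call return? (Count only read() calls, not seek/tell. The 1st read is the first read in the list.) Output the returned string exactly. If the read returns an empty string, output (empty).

After 1 (read(2)): returned 'P9', offset=2
After 2 (read(3)): returned 'H59', offset=5
After 3 (seek(-12, END)): offset=5
After 4 (seek(-15, END)): offset=2
After 5 (tell()): offset=2
After 6 (seek(-4, END)): offset=13
After 7 (read(5)): returned '3X9O', offset=17
After 8 (seek(+0, CUR)): offset=17
After 9 (tell()): offset=17
After 10 (seek(4, SET)): offset=4
After 11 (read(1)): returned '9', offset=5
After 12 (read(6)): returned 'E10S6L', offset=11

Answer: 9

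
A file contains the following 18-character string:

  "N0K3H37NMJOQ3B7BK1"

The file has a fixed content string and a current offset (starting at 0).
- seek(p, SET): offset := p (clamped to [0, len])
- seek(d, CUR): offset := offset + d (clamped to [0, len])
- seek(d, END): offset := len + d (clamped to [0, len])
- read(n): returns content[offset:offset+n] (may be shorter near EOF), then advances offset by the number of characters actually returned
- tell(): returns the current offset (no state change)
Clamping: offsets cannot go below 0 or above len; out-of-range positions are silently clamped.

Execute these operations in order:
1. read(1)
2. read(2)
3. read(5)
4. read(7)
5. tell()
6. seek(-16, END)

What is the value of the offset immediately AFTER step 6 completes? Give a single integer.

After 1 (read(1)): returned 'N', offset=1
After 2 (read(2)): returned '0K', offset=3
After 3 (read(5)): returned '3H37N', offset=8
After 4 (read(7)): returned 'MJOQ3B7', offset=15
After 5 (tell()): offset=15
After 6 (seek(-16, END)): offset=2

Answer: 2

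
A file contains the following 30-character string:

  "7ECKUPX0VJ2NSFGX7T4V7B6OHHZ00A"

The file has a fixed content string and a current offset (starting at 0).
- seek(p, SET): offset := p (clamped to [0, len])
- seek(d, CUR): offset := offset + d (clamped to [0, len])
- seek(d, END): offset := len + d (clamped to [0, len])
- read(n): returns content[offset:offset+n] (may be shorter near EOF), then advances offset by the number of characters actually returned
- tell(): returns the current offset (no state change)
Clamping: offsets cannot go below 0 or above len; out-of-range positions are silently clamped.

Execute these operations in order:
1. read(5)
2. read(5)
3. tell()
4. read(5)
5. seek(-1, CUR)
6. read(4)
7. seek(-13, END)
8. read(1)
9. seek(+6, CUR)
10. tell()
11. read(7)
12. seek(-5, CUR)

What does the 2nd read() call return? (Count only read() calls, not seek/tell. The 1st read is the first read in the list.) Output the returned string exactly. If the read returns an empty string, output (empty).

After 1 (read(5)): returned '7ECKU', offset=5
After 2 (read(5)): returned 'PX0VJ', offset=10
After 3 (tell()): offset=10
After 4 (read(5)): returned '2NSFG', offset=15
After 5 (seek(-1, CUR)): offset=14
After 6 (read(4)): returned 'GX7T', offset=18
After 7 (seek(-13, END)): offset=17
After 8 (read(1)): returned 'T', offset=18
After 9 (seek(+6, CUR)): offset=24
After 10 (tell()): offset=24
After 11 (read(7)): returned 'HHZ00A', offset=30
After 12 (seek(-5, CUR)): offset=25

Answer: PX0VJ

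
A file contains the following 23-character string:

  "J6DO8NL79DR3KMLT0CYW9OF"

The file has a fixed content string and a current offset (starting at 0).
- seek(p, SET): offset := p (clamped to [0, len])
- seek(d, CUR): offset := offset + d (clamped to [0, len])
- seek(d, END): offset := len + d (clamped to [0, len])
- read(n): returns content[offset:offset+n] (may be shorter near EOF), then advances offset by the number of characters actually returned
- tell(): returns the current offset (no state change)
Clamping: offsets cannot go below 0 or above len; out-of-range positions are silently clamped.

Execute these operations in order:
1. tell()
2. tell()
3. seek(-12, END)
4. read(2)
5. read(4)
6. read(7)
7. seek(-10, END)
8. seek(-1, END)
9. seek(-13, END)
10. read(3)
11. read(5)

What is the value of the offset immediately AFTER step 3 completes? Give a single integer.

Answer: 11

Derivation:
After 1 (tell()): offset=0
After 2 (tell()): offset=0
After 3 (seek(-12, END)): offset=11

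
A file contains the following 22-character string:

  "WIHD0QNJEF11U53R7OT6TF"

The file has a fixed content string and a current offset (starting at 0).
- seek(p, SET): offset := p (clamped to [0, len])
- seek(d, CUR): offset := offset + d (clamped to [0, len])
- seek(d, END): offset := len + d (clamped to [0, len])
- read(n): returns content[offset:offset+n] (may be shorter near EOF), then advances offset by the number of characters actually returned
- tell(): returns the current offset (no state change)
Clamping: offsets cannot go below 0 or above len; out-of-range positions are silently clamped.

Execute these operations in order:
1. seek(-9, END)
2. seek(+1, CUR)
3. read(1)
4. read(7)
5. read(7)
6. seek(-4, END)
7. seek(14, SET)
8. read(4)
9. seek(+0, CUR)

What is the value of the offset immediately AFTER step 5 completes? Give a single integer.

After 1 (seek(-9, END)): offset=13
After 2 (seek(+1, CUR)): offset=14
After 3 (read(1)): returned '3', offset=15
After 4 (read(7)): returned 'R7OT6TF', offset=22
After 5 (read(7)): returned '', offset=22

Answer: 22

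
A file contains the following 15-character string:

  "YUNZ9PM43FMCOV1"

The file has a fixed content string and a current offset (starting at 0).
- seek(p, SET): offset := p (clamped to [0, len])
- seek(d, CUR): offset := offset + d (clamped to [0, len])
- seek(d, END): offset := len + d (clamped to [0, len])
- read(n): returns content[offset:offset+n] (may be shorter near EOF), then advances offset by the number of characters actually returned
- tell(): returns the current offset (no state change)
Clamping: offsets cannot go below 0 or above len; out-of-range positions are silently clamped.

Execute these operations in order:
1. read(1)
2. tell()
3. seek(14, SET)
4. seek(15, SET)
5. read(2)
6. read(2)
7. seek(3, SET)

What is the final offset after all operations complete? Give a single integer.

Answer: 3

Derivation:
After 1 (read(1)): returned 'Y', offset=1
After 2 (tell()): offset=1
After 3 (seek(14, SET)): offset=14
After 4 (seek(15, SET)): offset=15
After 5 (read(2)): returned '', offset=15
After 6 (read(2)): returned '', offset=15
After 7 (seek(3, SET)): offset=3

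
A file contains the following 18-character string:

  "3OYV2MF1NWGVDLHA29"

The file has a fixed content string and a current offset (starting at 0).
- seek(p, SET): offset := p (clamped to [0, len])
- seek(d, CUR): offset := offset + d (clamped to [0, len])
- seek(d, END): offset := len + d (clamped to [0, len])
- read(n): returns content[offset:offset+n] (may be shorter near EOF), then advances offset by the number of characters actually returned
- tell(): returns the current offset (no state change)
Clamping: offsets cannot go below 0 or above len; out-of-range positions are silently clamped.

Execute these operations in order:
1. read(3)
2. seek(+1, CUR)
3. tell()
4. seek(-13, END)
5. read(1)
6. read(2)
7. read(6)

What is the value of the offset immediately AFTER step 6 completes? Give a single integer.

After 1 (read(3)): returned '3OY', offset=3
After 2 (seek(+1, CUR)): offset=4
After 3 (tell()): offset=4
After 4 (seek(-13, END)): offset=5
After 5 (read(1)): returned 'M', offset=6
After 6 (read(2)): returned 'F1', offset=8

Answer: 8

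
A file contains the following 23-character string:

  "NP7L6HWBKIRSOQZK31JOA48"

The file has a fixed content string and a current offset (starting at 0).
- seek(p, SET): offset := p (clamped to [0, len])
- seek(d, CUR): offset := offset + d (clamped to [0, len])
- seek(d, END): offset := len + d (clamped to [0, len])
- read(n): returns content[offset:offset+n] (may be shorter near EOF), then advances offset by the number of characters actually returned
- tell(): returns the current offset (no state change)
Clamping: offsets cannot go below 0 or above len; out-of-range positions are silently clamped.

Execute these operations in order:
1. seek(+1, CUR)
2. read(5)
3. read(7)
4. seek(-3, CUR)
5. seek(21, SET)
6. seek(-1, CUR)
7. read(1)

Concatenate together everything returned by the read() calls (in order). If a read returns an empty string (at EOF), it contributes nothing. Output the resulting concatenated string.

After 1 (seek(+1, CUR)): offset=1
After 2 (read(5)): returned 'P7L6H', offset=6
After 3 (read(7)): returned 'WBKIRSO', offset=13
After 4 (seek(-3, CUR)): offset=10
After 5 (seek(21, SET)): offset=21
After 6 (seek(-1, CUR)): offset=20
After 7 (read(1)): returned 'A', offset=21

Answer: P7L6HWBKIRSOA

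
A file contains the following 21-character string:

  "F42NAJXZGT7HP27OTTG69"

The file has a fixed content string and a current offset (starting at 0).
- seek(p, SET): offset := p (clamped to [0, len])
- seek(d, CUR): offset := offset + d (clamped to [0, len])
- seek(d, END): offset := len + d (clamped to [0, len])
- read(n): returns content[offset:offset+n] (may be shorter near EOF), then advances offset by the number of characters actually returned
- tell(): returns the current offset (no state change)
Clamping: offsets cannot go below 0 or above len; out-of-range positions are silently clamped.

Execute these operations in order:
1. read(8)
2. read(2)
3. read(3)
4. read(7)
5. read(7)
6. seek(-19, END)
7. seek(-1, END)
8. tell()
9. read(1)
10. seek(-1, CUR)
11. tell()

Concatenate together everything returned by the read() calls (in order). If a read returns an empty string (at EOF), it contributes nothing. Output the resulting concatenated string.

Answer: F42NAJXZGT7HP27OTTG699

Derivation:
After 1 (read(8)): returned 'F42NAJXZ', offset=8
After 2 (read(2)): returned 'GT', offset=10
After 3 (read(3)): returned '7HP', offset=13
After 4 (read(7)): returned '27OTTG6', offset=20
After 5 (read(7)): returned '9', offset=21
After 6 (seek(-19, END)): offset=2
After 7 (seek(-1, END)): offset=20
After 8 (tell()): offset=20
After 9 (read(1)): returned '9', offset=21
After 10 (seek(-1, CUR)): offset=20
After 11 (tell()): offset=20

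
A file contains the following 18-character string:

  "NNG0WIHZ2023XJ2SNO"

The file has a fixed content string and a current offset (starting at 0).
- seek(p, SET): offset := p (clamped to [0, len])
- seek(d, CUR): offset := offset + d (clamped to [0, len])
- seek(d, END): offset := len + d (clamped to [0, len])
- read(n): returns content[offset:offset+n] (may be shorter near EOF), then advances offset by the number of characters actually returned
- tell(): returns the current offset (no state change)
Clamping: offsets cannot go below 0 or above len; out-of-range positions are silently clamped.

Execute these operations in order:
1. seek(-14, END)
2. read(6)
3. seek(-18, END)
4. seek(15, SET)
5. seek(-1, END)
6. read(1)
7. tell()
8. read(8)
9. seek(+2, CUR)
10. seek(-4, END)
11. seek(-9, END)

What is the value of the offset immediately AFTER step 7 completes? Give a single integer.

Answer: 18

Derivation:
After 1 (seek(-14, END)): offset=4
After 2 (read(6)): returned 'WIHZ20', offset=10
After 3 (seek(-18, END)): offset=0
After 4 (seek(15, SET)): offset=15
After 5 (seek(-1, END)): offset=17
After 6 (read(1)): returned 'O', offset=18
After 7 (tell()): offset=18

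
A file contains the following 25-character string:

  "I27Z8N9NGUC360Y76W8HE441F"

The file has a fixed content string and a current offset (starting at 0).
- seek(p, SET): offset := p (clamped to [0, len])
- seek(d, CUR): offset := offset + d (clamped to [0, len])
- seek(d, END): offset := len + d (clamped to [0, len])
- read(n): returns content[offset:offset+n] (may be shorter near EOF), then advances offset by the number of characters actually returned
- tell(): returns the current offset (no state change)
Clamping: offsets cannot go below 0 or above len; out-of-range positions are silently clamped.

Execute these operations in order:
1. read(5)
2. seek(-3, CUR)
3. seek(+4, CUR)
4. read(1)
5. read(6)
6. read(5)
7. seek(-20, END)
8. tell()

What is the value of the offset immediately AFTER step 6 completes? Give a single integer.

After 1 (read(5)): returned 'I27Z8', offset=5
After 2 (seek(-3, CUR)): offset=2
After 3 (seek(+4, CUR)): offset=6
After 4 (read(1)): returned '9', offset=7
After 5 (read(6)): returned 'NGUC36', offset=13
After 6 (read(5)): returned '0Y76W', offset=18

Answer: 18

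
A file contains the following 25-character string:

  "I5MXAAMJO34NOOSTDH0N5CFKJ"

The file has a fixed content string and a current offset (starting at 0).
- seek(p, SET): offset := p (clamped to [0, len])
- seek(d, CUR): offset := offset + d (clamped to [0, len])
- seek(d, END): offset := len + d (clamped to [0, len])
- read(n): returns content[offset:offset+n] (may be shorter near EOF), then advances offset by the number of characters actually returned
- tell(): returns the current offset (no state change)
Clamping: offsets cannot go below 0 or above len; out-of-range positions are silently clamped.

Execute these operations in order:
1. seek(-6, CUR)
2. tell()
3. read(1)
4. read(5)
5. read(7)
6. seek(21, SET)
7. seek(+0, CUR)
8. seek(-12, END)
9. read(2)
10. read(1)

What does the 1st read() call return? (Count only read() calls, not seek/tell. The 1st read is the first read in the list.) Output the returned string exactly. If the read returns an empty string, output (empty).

Answer: I

Derivation:
After 1 (seek(-6, CUR)): offset=0
After 2 (tell()): offset=0
After 3 (read(1)): returned 'I', offset=1
After 4 (read(5)): returned '5MXAA', offset=6
After 5 (read(7)): returned 'MJO34NO', offset=13
After 6 (seek(21, SET)): offset=21
After 7 (seek(+0, CUR)): offset=21
After 8 (seek(-12, END)): offset=13
After 9 (read(2)): returned 'OS', offset=15
After 10 (read(1)): returned 'T', offset=16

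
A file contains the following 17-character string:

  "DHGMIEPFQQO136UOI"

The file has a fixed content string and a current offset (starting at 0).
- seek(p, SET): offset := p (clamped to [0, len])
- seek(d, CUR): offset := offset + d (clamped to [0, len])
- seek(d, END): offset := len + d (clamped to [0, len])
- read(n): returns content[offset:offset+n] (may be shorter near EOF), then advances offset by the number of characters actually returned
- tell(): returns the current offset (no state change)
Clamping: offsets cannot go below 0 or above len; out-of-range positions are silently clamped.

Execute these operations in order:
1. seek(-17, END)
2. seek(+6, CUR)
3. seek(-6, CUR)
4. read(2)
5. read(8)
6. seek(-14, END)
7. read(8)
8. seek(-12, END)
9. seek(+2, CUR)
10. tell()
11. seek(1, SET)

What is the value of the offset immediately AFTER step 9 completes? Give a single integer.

Answer: 7

Derivation:
After 1 (seek(-17, END)): offset=0
After 2 (seek(+6, CUR)): offset=6
After 3 (seek(-6, CUR)): offset=0
After 4 (read(2)): returned 'DH', offset=2
After 5 (read(8)): returned 'GMIEPFQQ', offset=10
After 6 (seek(-14, END)): offset=3
After 7 (read(8)): returned 'MIEPFQQO', offset=11
After 8 (seek(-12, END)): offset=5
After 9 (seek(+2, CUR)): offset=7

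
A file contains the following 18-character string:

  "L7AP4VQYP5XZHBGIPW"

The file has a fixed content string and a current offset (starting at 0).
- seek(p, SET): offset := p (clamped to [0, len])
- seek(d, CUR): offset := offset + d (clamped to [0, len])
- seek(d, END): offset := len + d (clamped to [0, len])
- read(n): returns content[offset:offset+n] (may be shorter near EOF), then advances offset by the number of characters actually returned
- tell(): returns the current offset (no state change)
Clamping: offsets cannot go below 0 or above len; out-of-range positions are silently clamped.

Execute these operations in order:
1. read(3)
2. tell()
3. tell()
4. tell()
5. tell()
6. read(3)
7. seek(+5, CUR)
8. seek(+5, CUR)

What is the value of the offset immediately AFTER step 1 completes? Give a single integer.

Answer: 3

Derivation:
After 1 (read(3)): returned 'L7A', offset=3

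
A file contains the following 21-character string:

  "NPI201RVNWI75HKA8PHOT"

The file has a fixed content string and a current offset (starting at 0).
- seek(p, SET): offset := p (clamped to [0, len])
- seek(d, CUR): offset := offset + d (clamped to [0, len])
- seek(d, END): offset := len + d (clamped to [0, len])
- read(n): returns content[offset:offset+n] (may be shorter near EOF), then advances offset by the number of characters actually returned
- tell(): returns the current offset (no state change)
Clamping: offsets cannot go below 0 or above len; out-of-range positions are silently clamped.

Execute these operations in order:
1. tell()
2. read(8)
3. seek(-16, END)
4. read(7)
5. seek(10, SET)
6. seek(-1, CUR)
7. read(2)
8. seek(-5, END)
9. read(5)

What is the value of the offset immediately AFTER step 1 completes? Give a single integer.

Answer: 0

Derivation:
After 1 (tell()): offset=0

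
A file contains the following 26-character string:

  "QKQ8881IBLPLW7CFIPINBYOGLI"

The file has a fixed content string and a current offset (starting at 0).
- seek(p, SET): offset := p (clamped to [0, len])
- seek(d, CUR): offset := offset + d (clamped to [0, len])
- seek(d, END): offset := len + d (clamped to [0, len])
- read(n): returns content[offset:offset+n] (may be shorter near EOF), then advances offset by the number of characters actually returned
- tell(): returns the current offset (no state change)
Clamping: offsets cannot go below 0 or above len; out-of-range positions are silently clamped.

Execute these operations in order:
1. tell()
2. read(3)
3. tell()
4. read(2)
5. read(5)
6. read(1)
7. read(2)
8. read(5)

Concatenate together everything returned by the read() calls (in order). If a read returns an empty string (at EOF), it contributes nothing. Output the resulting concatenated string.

After 1 (tell()): offset=0
After 2 (read(3)): returned 'QKQ', offset=3
After 3 (tell()): offset=3
After 4 (read(2)): returned '88', offset=5
After 5 (read(5)): returned '81IBL', offset=10
After 6 (read(1)): returned 'P', offset=11
After 7 (read(2)): returned 'LW', offset=13
After 8 (read(5)): returned '7CFIP', offset=18

Answer: QKQ8881IBLPLW7CFIP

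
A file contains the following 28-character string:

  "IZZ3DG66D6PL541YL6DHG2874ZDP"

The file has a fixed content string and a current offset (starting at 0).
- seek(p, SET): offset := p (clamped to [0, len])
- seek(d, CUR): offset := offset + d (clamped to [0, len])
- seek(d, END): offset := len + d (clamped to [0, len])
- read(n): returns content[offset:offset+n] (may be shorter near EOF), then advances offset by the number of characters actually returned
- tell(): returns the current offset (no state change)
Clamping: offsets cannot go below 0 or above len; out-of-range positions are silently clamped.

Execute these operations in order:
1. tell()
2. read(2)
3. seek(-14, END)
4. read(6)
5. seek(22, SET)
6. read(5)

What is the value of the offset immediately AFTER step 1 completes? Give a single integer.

Answer: 0

Derivation:
After 1 (tell()): offset=0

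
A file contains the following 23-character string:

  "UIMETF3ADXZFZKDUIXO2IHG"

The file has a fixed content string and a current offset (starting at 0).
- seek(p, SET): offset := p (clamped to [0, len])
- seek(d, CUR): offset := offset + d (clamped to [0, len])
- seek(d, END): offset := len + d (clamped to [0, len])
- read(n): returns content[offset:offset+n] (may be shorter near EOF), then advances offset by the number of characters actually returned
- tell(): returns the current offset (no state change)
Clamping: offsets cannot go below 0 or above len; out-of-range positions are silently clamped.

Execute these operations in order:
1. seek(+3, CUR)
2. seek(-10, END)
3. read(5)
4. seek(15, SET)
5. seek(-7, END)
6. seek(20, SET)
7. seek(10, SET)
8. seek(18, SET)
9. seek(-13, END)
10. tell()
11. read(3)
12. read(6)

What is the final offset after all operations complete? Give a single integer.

After 1 (seek(+3, CUR)): offset=3
After 2 (seek(-10, END)): offset=13
After 3 (read(5)): returned 'KDUIX', offset=18
After 4 (seek(15, SET)): offset=15
After 5 (seek(-7, END)): offset=16
After 6 (seek(20, SET)): offset=20
After 7 (seek(10, SET)): offset=10
After 8 (seek(18, SET)): offset=18
After 9 (seek(-13, END)): offset=10
After 10 (tell()): offset=10
After 11 (read(3)): returned 'ZFZ', offset=13
After 12 (read(6)): returned 'KDUIXO', offset=19

Answer: 19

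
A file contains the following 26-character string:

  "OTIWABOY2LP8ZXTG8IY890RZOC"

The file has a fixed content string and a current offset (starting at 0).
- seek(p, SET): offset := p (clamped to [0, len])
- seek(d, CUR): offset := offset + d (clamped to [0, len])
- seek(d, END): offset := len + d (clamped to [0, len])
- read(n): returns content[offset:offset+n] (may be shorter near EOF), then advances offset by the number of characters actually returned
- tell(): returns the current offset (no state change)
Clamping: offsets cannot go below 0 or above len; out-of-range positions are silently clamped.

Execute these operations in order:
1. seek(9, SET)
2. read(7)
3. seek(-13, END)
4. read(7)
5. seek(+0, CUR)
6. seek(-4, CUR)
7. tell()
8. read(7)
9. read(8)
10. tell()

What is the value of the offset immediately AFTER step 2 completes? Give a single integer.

Answer: 16

Derivation:
After 1 (seek(9, SET)): offset=9
After 2 (read(7)): returned 'LP8ZXTG', offset=16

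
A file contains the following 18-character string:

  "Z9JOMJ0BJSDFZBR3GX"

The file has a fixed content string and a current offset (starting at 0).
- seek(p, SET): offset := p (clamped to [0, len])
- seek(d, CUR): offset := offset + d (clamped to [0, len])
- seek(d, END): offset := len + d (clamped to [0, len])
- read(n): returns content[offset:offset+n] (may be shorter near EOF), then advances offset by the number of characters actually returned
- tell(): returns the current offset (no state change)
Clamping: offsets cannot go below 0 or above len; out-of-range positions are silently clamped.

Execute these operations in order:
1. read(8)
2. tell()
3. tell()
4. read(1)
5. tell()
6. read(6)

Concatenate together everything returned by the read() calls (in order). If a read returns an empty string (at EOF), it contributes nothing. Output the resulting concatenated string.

Answer: Z9JOMJ0BJSDFZBR

Derivation:
After 1 (read(8)): returned 'Z9JOMJ0B', offset=8
After 2 (tell()): offset=8
After 3 (tell()): offset=8
After 4 (read(1)): returned 'J', offset=9
After 5 (tell()): offset=9
After 6 (read(6)): returned 'SDFZBR', offset=15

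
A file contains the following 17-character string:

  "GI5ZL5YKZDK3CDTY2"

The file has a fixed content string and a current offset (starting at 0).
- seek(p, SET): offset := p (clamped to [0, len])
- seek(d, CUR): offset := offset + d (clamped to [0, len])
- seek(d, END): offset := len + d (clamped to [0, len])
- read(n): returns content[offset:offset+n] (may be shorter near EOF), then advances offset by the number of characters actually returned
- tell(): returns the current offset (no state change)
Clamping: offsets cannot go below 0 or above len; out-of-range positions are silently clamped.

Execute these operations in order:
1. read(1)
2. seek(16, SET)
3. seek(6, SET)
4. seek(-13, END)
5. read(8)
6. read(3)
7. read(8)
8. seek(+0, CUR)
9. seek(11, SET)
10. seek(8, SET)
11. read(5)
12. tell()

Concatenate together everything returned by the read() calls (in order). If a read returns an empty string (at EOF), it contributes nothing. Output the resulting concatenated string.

Answer: GL5YKZDK3CDTY2ZDK3C

Derivation:
After 1 (read(1)): returned 'G', offset=1
After 2 (seek(16, SET)): offset=16
After 3 (seek(6, SET)): offset=6
After 4 (seek(-13, END)): offset=4
After 5 (read(8)): returned 'L5YKZDK3', offset=12
After 6 (read(3)): returned 'CDT', offset=15
After 7 (read(8)): returned 'Y2', offset=17
After 8 (seek(+0, CUR)): offset=17
After 9 (seek(11, SET)): offset=11
After 10 (seek(8, SET)): offset=8
After 11 (read(5)): returned 'ZDK3C', offset=13
After 12 (tell()): offset=13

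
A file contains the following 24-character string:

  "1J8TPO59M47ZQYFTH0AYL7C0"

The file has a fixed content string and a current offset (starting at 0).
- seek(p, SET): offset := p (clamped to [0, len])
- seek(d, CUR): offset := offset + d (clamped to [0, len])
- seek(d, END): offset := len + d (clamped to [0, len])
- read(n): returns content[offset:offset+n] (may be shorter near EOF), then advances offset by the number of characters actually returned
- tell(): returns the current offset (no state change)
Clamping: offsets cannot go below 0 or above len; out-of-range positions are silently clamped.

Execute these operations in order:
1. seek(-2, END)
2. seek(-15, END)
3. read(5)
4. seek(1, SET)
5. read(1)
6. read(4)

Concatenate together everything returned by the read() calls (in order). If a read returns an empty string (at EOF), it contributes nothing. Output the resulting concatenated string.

Answer: 47ZQYJ8TPO

Derivation:
After 1 (seek(-2, END)): offset=22
After 2 (seek(-15, END)): offset=9
After 3 (read(5)): returned '47ZQY', offset=14
After 4 (seek(1, SET)): offset=1
After 5 (read(1)): returned 'J', offset=2
After 6 (read(4)): returned '8TPO', offset=6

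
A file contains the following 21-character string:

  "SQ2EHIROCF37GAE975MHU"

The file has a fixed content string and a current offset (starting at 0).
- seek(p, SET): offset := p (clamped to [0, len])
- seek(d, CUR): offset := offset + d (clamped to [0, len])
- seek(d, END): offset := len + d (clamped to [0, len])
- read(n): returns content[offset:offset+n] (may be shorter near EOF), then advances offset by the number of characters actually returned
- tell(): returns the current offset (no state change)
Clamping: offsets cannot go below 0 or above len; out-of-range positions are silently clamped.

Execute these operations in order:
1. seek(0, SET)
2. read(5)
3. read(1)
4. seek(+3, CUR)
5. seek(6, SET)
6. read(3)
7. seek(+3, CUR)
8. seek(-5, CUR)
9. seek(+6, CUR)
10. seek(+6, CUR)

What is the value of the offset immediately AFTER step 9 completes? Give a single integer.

Answer: 13

Derivation:
After 1 (seek(0, SET)): offset=0
After 2 (read(5)): returned 'SQ2EH', offset=5
After 3 (read(1)): returned 'I', offset=6
After 4 (seek(+3, CUR)): offset=9
After 5 (seek(6, SET)): offset=6
After 6 (read(3)): returned 'ROC', offset=9
After 7 (seek(+3, CUR)): offset=12
After 8 (seek(-5, CUR)): offset=7
After 9 (seek(+6, CUR)): offset=13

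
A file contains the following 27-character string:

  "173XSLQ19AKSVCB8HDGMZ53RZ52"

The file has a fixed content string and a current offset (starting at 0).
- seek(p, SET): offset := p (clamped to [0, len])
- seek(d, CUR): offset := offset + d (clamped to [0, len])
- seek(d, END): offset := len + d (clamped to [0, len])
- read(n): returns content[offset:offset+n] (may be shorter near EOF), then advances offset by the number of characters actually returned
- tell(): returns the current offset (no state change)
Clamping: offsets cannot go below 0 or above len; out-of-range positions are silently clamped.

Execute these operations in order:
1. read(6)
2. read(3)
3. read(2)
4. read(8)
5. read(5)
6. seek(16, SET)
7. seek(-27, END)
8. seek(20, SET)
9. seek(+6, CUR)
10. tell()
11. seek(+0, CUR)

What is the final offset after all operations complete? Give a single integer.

Answer: 26

Derivation:
After 1 (read(6)): returned '173XSL', offset=6
After 2 (read(3)): returned 'Q19', offset=9
After 3 (read(2)): returned 'AK', offset=11
After 4 (read(8)): returned 'SVCB8HDG', offset=19
After 5 (read(5)): returned 'MZ53R', offset=24
After 6 (seek(16, SET)): offset=16
After 7 (seek(-27, END)): offset=0
After 8 (seek(20, SET)): offset=20
After 9 (seek(+6, CUR)): offset=26
After 10 (tell()): offset=26
After 11 (seek(+0, CUR)): offset=26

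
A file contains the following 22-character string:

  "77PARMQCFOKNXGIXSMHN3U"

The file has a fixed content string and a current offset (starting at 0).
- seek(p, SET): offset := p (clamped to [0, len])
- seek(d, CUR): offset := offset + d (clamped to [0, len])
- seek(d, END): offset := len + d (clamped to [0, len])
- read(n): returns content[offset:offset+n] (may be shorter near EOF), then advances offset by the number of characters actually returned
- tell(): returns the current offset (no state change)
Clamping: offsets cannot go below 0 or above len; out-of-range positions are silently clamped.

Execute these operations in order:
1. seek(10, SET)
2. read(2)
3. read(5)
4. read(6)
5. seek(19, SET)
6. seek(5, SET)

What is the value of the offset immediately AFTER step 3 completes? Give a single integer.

Answer: 17

Derivation:
After 1 (seek(10, SET)): offset=10
After 2 (read(2)): returned 'KN', offset=12
After 3 (read(5)): returned 'XGIXS', offset=17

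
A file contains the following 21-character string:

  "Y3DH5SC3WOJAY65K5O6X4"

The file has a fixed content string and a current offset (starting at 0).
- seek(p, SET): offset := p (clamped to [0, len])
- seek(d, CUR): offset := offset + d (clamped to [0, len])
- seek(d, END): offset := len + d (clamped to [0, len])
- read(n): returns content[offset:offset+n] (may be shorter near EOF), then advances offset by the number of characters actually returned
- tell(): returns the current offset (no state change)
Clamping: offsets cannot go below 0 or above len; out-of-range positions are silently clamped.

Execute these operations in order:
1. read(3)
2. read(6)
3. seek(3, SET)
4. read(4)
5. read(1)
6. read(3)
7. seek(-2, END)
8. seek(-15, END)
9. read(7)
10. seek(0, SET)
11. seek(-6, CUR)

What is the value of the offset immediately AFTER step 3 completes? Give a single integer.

After 1 (read(3)): returned 'Y3D', offset=3
After 2 (read(6)): returned 'H5SC3W', offset=9
After 3 (seek(3, SET)): offset=3

Answer: 3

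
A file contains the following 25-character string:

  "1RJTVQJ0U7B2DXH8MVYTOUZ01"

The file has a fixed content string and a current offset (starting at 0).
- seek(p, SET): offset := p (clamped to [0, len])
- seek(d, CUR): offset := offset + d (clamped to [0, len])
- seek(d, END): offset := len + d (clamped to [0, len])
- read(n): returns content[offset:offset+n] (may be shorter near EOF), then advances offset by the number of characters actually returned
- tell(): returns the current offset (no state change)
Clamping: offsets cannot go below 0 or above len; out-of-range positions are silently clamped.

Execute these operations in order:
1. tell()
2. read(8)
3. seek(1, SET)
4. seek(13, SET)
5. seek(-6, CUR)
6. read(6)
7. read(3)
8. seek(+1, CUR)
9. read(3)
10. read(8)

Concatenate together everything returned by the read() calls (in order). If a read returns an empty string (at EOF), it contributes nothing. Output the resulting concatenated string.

After 1 (tell()): offset=0
After 2 (read(8)): returned '1RJTVQJ0', offset=8
After 3 (seek(1, SET)): offset=1
After 4 (seek(13, SET)): offset=13
After 5 (seek(-6, CUR)): offset=7
After 6 (read(6)): returned '0U7B2D', offset=13
After 7 (read(3)): returned 'XH8', offset=16
After 8 (seek(+1, CUR)): offset=17
After 9 (read(3)): returned 'VYT', offset=20
After 10 (read(8)): returned 'OUZ01', offset=25

Answer: 1RJTVQJ00U7B2DXH8VYTOUZ01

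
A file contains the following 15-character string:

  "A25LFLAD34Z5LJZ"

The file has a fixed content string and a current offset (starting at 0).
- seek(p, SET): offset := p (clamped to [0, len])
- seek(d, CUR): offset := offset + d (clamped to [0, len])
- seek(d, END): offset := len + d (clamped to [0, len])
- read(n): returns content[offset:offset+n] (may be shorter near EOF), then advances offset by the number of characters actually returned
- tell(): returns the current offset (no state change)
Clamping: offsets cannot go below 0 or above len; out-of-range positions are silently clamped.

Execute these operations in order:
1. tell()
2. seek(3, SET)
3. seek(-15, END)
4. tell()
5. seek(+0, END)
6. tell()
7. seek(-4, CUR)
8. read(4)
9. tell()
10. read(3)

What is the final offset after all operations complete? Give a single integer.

After 1 (tell()): offset=0
After 2 (seek(3, SET)): offset=3
After 3 (seek(-15, END)): offset=0
After 4 (tell()): offset=0
After 5 (seek(+0, END)): offset=15
After 6 (tell()): offset=15
After 7 (seek(-4, CUR)): offset=11
After 8 (read(4)): returned '5LJZ', offset=15
After 9 (tell()): offset=15
After 10 (read(3)): returned '', offset=15

Answer: 15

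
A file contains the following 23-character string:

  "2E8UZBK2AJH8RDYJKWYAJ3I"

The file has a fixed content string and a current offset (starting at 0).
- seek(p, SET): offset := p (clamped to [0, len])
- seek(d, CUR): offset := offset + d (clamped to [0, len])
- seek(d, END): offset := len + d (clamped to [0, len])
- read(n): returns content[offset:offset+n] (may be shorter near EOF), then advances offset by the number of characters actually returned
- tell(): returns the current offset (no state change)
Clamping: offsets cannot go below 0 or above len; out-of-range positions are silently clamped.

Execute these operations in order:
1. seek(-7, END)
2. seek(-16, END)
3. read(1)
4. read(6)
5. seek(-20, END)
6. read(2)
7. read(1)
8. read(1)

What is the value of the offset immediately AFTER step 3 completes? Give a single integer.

After 1 (seek(-7, END)): offset=16
After 2 (seek(-16, END)): offset=7
After 3 (read(1)): returned '2', offset=8

Answer: 8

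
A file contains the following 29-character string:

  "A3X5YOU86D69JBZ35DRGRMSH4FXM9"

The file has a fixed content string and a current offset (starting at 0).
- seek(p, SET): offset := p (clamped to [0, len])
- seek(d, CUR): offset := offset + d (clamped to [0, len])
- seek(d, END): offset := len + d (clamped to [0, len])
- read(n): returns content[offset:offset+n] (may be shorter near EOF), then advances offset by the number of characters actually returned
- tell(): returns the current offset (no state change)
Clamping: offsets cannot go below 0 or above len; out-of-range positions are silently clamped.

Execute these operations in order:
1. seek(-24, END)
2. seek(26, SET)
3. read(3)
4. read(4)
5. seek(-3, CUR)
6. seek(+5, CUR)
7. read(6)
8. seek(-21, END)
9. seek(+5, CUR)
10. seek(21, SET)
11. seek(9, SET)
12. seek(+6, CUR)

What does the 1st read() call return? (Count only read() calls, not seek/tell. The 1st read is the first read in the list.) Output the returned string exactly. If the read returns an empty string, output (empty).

After 1 (seek(-24, END)): offset=5
After 2 (seek(26, SET)): offset=26
After 3 (read(3)): returned 'XM9', offset=29
After 4 (read(4)): returned '', offset=29
After 5 (seek(-3, CUR)): offset=26
After 6 (seek(+5, CUR)): offset=29
After 7 (read(6)): returned '', offset=29
After 8 (seek(-21, END)): offset=8
After 9 (seek(+5, CUR)): offset=13
After 10 (seek(21, SET)): offset=21
After 11 (seek(9, SET)): offset=9
After 12 (seek(+6, CUR)): offset=15

Answer: XM9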